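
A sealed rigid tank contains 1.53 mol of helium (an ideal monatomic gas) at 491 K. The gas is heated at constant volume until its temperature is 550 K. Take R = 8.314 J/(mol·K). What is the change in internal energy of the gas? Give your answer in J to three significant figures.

Constant volume ⇒ W = 0, so Q = ΔU = nCᵥΔT with Cᵥ = 3R/2 = 12.47 J/(mol·K).
ΔU = (1.53)(12.47)(550 − 491) = 1126 J.

ΔU ≈ 1130 J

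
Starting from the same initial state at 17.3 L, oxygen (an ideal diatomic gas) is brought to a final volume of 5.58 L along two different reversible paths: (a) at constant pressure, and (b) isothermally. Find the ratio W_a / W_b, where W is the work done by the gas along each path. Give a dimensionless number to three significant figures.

Path (a) isobaric: W = P₁(V₂ − V₁) → W_a/(P₁V₁) = -0.6775.
Path (b) isothermal: W = P₁V₁ ln(V₂/V₁) → W_b/(P₁V₁) = -1.132.
W_a / W_b = -0.6775 / -1.132 = 0.5987.

W_a / W_b ≈ 0.599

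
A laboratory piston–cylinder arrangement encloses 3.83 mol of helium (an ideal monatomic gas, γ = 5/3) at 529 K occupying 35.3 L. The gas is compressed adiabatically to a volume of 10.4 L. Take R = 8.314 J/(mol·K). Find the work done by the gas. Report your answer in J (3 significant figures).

W ≈ -31800 J

Adiabatic: TV^(γ−1) = const with γ = 5/3.
T₂ = T₁ (V₁/V₂)^(γ−1) = 529 × (35.3/10.4)^0.667 = 529 × 2.259 = 1195 K.
W_by = nCᵥ(T₁ − T₂) = (3.83)(12.47)(529 − 1195) = -31800 J.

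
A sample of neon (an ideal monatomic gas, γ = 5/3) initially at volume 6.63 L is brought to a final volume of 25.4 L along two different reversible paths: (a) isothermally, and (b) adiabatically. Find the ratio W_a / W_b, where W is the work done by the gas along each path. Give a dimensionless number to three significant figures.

Path (a) isothermal: W = P₁V₁ ln(V₂/V₁) → W_a/(P₁V₁) = 1.343.
Path (b) adiabatic: W = P₁V₁(1 − (V₁/V₂)^(γ−1))/(γ−1) → W_b/(P₁V₁) = 0.8874.
W_a / W_b = 1.343 / 0.8874 = 1.514.

W_a / W_b ≈ 1.51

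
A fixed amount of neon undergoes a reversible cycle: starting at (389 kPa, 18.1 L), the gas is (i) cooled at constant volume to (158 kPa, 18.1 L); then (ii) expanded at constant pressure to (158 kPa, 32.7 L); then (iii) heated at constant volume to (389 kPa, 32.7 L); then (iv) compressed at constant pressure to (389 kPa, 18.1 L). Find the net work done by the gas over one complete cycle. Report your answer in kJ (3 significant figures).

Constant-volume legs do no work.
W(ii) = (158)(32.7 − 18.1) = 2307 J; W(iv) = (389)(18.1 − 32.7) = -5679 J.
W_net = 2307 − 5679 = -3373 J (the counter-clockwise enclosed area).

W_net ≈ -3.37 kJ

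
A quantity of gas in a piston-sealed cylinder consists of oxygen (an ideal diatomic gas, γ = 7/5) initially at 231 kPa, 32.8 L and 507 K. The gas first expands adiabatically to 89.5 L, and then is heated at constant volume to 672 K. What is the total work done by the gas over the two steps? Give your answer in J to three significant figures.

Step 1 (adiabatic): W = (P₁V₁ − P₂V₂)/(γ−1) = (7577 − 5071)/0.4 = 6264 J.
Step 2 (isochoric): W = 0 (constant volume).
W_total = 6264 + 0 = 6264 J.

W_total ≈ 6260 J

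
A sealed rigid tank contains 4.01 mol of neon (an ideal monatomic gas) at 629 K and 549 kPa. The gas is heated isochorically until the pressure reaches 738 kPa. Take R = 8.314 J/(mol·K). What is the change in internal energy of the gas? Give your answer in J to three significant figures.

ΔU ≈ 10800 J

Constant volume ⇒ W = 0, so Q = ΔU = nCᵥΔT with Cᵥ = 3R/2 = 12.47 J/(mol·K).
At constant V, T₂/T₁ = P₂/P₁ ⇒ ΔT = T₁(P₂/P₁ − 1) = 629·(738/549 − 1) = 216.5 K.
ΔU = (4.01)(12.47)(216.5) = 10829 J.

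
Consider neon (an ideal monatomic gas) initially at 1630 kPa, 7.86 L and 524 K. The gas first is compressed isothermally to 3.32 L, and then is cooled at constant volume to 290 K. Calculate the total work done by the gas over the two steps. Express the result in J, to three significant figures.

W_total ≈ -11000 J

Step 1 (isothermal): W = P₁V₁ ln(V₂/V₁) = (12812) ln(3.32/7.86) = -11041 J.
Step 2 (isochoric): W = 0 (constant volume).
W_total = -11041 + 0 = -11041 J.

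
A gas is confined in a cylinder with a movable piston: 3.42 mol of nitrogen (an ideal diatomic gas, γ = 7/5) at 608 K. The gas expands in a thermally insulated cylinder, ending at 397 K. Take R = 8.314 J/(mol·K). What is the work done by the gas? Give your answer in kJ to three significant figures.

W ≈ 15.0 kJ

Adiabatic ⇒ Q = 0, so W_by = −ΔU = nCᵥ(T₁ − T₂).
Cᵥ = 5R/2 = 20.79 J/(mol·K).
W = (3.42)(20.79)(608 − 397) = 14999 J.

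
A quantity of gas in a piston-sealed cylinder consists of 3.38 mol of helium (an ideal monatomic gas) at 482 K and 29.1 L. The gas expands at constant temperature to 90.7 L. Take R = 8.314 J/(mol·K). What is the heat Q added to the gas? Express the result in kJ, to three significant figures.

Isothermal ⇒ ΔU = 0, so Q = W = nRT ln(V₂/V₁).
Q = (3.38)(8.314)(482) ln(90.7/29.1) = 13545 × 1.137 = 15398 J.

Q ≈ 15.4 kJ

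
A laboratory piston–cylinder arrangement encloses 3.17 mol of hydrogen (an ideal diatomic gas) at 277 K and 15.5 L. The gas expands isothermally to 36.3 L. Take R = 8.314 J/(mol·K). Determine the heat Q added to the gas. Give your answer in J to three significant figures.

Q ≈ 6210 J

Isothermal ⇒ ΔU = 0, so Q = W = nRT ln(V₂/V₁).
Q = (3.17)(8.314)(277) ln(36.3/15.5) = 7300 × 0.851 = 6213 J.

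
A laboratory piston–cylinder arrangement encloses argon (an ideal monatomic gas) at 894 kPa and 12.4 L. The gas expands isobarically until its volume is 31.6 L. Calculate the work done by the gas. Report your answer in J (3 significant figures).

W ≈ 17200 J

Isobaric: W = P ΔV.
W = (894 kPa)(31.6 − 12.4 L) = (894)(19.2) = 17165 J.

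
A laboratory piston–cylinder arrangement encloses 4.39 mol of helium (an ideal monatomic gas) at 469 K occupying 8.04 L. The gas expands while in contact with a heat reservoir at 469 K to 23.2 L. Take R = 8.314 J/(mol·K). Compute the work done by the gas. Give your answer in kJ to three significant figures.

Isothermal: W = nRT ln(V₂/V₁).
W = (4.39)(8.314)(469) × ln(23.2/8.04)
  = 17118 × 1.06
W_by_gas = 18140 J.

W ≈ 18.1 kJ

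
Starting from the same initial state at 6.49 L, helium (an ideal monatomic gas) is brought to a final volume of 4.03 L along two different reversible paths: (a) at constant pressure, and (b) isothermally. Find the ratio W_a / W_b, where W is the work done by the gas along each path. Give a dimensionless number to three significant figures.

Path (a) isobaric: W = P₁(V₂ − V₁) → W_a/(P₁V₁) = -0.379.
Path (b) isothermal: W = P₁V₁ ln(V₂/V₁) → W_b/(P₁V₁) = -0.4765.
W_a / W_b = -0.379 / -0.4765 = 0.7955.

W_a / W_b ≈ 0.795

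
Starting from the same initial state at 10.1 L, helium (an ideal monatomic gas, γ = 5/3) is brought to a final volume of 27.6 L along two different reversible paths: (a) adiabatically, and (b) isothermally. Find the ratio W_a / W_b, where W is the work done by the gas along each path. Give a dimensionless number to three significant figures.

Path (a) adiabatic: W = P₁V₁(1 − (V₁/V₂)^(γ−1))/(γ−1) → W_a/(P₁V₁) = 0.7326.
Path (b) isothermal: W = P₁V₁ ln(V₂/V₁) → W_b/(P₁V₁) = 1.005.
W_a / W_b = 0.7326 / 1.005 = 0.7287.

W_a / W_b ≈ 0.729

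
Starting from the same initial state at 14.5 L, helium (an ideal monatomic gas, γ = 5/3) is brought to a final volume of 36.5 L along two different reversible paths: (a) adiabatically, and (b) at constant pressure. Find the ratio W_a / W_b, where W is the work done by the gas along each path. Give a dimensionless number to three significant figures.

Path (a) adiabatic: W = P₁V₁(1 − (V₁/V₂)^(γ−1))/(γ−1) → W_a/(P₁V₁) = 0.6894.
Path (b) isobaric: W = P₁(V₂ − V₁) → W_b/(P₁V₁) = 1.517.
W_a / W_b = 0.6894 / 1.517 = 0.4544.

W_a / W_b ≈ 0.454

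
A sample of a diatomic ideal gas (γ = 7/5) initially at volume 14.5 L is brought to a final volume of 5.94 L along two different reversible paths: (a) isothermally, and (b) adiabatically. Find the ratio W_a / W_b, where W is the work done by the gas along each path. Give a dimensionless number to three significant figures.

W_a / W_b ≈ 0.832

Path (a) isothermal: W = P₁V₁ ln(V₂/V₁) → W_a/(P₁V₁) = -0.8924.
Path (b) adiabatic: W = P₁V₁(1 − (V₁/V₂)^(γ−1))/(γ−1) → W_b/(P₁V₁) = -1.073.
W_a / W_b = -0.8924 / -1.073 = 0.8321.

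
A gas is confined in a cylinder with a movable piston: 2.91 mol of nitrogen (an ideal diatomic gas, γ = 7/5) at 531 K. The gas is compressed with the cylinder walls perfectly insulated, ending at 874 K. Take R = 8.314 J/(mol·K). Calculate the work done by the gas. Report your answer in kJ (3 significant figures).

W ≈ -20.7 kJ

Adiabatic ⇒ Q = 0, so W_by = −ΔU = nCᵥ(T₁ − T₂).
Cᵥ = 5R/2 = 20.79 J/(mol·K).
W = (2.91)(20.79)(531 − 874) = -20746 J.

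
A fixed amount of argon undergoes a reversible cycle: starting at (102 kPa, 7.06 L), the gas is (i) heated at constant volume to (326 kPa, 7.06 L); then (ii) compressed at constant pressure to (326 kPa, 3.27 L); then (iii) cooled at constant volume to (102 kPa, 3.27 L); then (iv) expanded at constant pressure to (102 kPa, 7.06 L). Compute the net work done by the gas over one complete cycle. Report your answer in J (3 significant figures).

Constant-volume legs do no work.
W(ii) = (326)(3.27 − 7.06) = -1236 J; W(iv) = (102)(7.06 − 3.27) = 386.6 J.
W_net = -1236 + 386.6 = -849 J (the counter-clockwise enclosed area).

W_net ≈ -849 J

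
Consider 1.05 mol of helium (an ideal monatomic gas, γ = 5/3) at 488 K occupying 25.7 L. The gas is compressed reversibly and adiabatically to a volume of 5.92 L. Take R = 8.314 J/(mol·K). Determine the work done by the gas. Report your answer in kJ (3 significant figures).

W ≈ -10.6 kJ

Adiabatic: TV^(γ−1) = const with γ = 5/3.
T₂ = T₁ (V₁/V₂)^(γ−1) = 488 × (25.7/5.92)^0.667 = 488 × 2.661 = 1299 K.
W_by = nCᵥ(T₁ − T₂) = (1.05)(12.47)(488 − 1299) = -10615 J.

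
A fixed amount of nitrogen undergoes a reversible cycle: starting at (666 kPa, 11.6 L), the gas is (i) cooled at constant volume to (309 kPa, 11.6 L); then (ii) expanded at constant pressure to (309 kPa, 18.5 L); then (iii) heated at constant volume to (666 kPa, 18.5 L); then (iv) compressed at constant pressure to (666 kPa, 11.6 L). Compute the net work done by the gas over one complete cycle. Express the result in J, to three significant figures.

W_net ≈ -2460 J

Constant-volume legs do no work.
W(ii) = (309)(18.5 − 11.6) = 2132 J; W(iv) = (666)(11.6 − 18.5) = -4595 J.
W_net = 2132 − 4595 = -2463 J (the counter-clockwise enclosed area).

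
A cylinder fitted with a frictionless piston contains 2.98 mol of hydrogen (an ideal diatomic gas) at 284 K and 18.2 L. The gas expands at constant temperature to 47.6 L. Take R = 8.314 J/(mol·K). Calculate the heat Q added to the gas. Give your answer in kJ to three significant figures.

Q ≈ 6.76 kJ

Isothermal ⇒ ΔU = 0, so Q = W = nRT ln(V₂/V₁).
Q = (2.98)(8.314)(284) ln(47.6/18.2) = 7036 × 0.9614 = 6765 J.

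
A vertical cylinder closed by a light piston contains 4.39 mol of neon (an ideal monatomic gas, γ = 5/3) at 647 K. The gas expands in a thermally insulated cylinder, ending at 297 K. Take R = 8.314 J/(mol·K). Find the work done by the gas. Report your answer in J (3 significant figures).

W ≈ 19200 J

Adiabatic ⇒ Q = 0, so W_by = −ΔU = nCᵥ(T₁ − T₂).
Cᵥ = 3R/2 = 12.47 J/(mol·K).
W = (4.39)(12.47)(647 − 297) = 19162 J.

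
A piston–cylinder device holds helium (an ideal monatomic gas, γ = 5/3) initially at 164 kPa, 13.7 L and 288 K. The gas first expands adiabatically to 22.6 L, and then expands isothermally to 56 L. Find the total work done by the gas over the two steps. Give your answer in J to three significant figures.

W_total ≈ 2420 J

Step 1 (adiabatic): W = (P₁V₁ − P₂V₂)/(γ−1) = (2247 − 1609)/0.667 = 956.2 J.
After step 1: P = 71.21 kPa, V = 22.6 L, T = 206.3 K.
Step 2 (isothermal): W = P₁V₁ ln(V₂/V₁) = (1609) ln(56/22.6) = 1460 J.
W_total = 956.2 + 1460 = 2417 J.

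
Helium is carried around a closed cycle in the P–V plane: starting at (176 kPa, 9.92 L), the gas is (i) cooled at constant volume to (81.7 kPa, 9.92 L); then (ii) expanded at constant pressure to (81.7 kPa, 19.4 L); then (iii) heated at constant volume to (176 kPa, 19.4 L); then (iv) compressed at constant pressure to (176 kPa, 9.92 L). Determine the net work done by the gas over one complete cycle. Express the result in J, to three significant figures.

W_net ≈ -894 J

Constant-volume legs do no work.
W(ii) = (81.7)(19.4 − 9.92) = 774.5 J; W(iv) = (176)(9.92 − 19.4) = -1668 J.
W_net = 774.5 − 1668 = -894 J (the counter-clockwise enclosed area).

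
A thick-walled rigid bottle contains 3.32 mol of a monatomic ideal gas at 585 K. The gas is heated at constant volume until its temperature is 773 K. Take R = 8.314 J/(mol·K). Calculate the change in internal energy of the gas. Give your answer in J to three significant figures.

ΔU ≈ 7780 J

Constant volume ⇒ W = 0, so Q = ΔU = nCᵥΔT with Cᵥ = 3R/2 = 12.47 J/(mol·K).
ΔU = (3.32)(12.47)(773 − 585) = 7784 J.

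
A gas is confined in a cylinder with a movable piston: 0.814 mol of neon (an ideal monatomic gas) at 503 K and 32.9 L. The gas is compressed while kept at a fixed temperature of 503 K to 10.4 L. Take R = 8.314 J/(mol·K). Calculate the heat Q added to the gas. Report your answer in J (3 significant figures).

Q ≈ -3920 J

Isothermal ⇒ ΔU = 0, so Q = W = nRT ln(V₂/V₁).
Q = (0.814)(8.314)(503) ln(10.4/32.9) = 3404 × -1.152 = -3920 J.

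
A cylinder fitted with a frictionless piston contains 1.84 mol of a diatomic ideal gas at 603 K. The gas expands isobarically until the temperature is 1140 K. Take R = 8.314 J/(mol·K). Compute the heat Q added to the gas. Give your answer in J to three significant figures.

Isobaric: W = nRΔT = (1.84)(8.314)(537) = 8215 J.
ΔU = nCᵥΔT with Cᵥ = 5R/2: ΔU = (1.84)(20.79)(537) = 20537 J.
Q = ΔU + W = 20537 + 8215 = 28752 J.

Q ≈ 28800 J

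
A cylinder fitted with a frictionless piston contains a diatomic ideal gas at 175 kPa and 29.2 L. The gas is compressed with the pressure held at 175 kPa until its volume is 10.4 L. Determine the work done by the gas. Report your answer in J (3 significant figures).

Isobaric: W = P ΔV.
W = (175 kPa)(10.4 − 29.2 L) = (175)(-18.8) = -3290 J.

W ≈ -3290 J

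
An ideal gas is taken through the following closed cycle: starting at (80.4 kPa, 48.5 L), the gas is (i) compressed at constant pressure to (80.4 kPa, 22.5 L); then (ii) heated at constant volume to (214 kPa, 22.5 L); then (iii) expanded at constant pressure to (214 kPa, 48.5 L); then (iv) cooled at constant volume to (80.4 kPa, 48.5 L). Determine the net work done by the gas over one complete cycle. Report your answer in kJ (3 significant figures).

Constant-volume legs do no work.
W(i) = (80.4)(22.5 − 48.5) = -2090 J; W(iii) = (214)(48.5 − 22.5) = 5564 J.
W_net = -2090 + 5564 = 3474 J (the clockwise enclosed area).

W_net ≈ 3.47 kJ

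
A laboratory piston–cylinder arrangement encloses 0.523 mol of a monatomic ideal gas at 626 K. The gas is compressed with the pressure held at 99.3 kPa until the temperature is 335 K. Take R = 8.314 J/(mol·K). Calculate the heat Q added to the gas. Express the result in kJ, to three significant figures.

Q ≈ -3.16 kJ

Isobaric: W = nRΔT = (0.523)(8.314)(-291) = -1265 J.
ΔU = nCᵥΔT with Cᵥ = 3R/2: ΔU = (0.523)(12.47)(-291) = -1898 J.
Q = ΔU + W = -1898 − 1265 = -3163 J.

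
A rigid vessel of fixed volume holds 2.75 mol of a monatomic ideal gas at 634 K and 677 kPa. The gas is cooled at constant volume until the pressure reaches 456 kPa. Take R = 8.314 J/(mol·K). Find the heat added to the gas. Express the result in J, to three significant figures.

Constant volume ⇒ W = 0, so Q = ΔU = nCᵥΔT with Cᵥ = 3R/2 = 12.47 J/(mol·K).
At constant V, T₂/T₁ = P₂/P₁ ⇒ ΔT = T₁(P₂/P₁ − 1) = 634·(456/677 − 1) = -207 K.
ΔU = (2.75)(12.47)(-207) = -7098 J.

Q ≈ -7100 J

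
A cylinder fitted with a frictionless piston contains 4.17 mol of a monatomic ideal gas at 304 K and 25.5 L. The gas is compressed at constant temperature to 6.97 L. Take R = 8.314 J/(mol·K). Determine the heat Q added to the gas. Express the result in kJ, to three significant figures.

Isothermal ⇒ ΔU = 0, so Q = W = nRT ln(V₂/V₁).
Q = (4.17)(8.314)(304) ln(6.97/25.5) = 10539 × -1.297 = -13670 J.

Q ≈ -13.7 kJ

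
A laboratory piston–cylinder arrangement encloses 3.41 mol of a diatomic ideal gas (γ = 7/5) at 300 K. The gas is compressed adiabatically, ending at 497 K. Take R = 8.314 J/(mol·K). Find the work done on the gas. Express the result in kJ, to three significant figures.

W ≈ 14.0 kJ

Adiabatic ⇒ Q = 0, so W_by = −ΔU = nCᵥ(T₁ − T₂).
Cᵥ = 5R/2 = 20.79 J/(mol·K).
W = (3.41)(20.79)(300 − 497) = -13963 J.
Work on gas = −W_by = 13963 J.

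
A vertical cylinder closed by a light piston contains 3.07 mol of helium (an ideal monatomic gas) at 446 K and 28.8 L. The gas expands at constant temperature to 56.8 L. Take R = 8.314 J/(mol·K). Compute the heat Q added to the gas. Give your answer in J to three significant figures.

Q ≈ 7730 J

Isothermal ⇒ ΔU = 0, so Q = W = nRT ln(V₂/V₁).
Q = (3.07)(8.314)(446) ln(56.8/28.8) = 11384 × 0.6792 = 7731 J.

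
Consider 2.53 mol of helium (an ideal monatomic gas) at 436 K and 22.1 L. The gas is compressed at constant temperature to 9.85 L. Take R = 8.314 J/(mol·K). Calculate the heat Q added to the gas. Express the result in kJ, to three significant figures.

Q ≈ -7.41 kJ

Isothermal ⇒ ΔU = 0, so Q = W = nRT ln(V₂/V₁).
Q = (2.53)(8.314)(436) ln(9.85/22.1) = 9171 × -0.8081 = -7411 J.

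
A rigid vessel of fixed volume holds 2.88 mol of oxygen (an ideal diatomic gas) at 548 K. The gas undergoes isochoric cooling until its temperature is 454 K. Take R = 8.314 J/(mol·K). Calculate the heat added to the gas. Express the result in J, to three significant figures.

Q ≈ -5630 J

Constant volume ⇒ W = 0, so Q = ΔU = nCᵥΔT with Cᵥ = 5R/2 = 20.79 J/(mol·K).
ΔU = (2.88)(20.79)(454 − 548) = -5627 J.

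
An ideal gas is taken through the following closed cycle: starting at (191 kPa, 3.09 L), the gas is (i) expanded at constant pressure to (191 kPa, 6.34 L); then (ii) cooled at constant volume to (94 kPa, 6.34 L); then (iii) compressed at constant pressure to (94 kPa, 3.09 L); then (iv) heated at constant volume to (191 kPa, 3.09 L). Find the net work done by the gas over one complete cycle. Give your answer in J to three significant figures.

Constant-volume legs do no work.
W(i) = (191)(6.34 − 3.09) = 620.8 J; W(iii) = (94)(3.09 − 6.34) = -305.5 J.
W_net = 620.8 − 305.5 = 315.2 J (the clockwise enclosed area).

W_net ≈ 315 J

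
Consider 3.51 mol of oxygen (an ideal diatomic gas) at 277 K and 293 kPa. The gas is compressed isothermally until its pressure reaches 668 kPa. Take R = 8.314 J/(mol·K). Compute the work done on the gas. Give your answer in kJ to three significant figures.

Isothermal process: W = nRT ln(V₂/V₁) = nRT ln(P₁/P₂).
W = (3.51)(8.314)(277) × ln(293/668)
  = 8083 × ln(0.4386) = 8083 × -0.8241
W_by_gas = -6662 J; work on gas = −W_by = 6662 J.

W ≈ 6.66 kJ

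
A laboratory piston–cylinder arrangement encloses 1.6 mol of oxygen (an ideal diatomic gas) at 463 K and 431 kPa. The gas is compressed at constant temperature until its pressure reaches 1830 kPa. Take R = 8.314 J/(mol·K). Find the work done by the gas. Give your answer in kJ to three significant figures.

Isothermal process: W = nRT ln(V₂/V₁) = nRT ln(P₁/P₂).
W = (1.6)(8.314)(463) × ln(431/1830)
  = 6159 × ln(0.2355) = 6159 × -1.446
W_by_gas = -8906 J.

W ≈ -8.91 kJ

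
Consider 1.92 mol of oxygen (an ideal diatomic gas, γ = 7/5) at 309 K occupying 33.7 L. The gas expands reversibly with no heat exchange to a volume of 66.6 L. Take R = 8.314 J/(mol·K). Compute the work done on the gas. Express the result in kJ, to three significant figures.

Adiabatic: TV^(γ−1) = const with γ = 7/5.
T₂ = T₁ (V₁/V₂)^(γ−1) = 309 × (33.7/66.6)^0.4 = 309 × 0.7615 = 235.3 K.
W_by = nCᵥ(T₁ − T₂) = (1.92)(20.79)(309 − 235.3) = 2941 J.
Work on gas = −W_by = -2941 J.

W ≈ -2.94 kJ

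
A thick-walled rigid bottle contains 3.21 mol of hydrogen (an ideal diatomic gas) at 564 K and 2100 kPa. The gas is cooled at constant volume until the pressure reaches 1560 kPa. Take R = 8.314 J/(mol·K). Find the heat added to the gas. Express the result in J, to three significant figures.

Constant volume ⇒ W = 0, so Q = ΔU = nCᵥΔT with Cᵥ = 5R/2 = 20.79 J/(mol·K).
At constant V, T₂/T₁ = P₂/P₁ ⇒ ΔT = T₁(P₂/P₁ − 1) = 564·(1560/2100 − 1) = -145 K.
ΔU = (3.21)(20.79)(-145) = -9676 J.

Q ≈ -9680 J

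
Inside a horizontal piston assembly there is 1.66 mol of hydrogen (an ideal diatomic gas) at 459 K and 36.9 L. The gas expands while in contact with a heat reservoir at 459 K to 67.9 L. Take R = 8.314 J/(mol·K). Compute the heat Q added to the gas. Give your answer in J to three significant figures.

Isothermal ⇒ ΔU = 0, so Q = W = nRT ln(V₂/V₁).
Q = (1.66)(8.314)(459) ln(67.9/36.9) = 6335 × 0.6098 = 3863 J.

Q ≈ 3860 J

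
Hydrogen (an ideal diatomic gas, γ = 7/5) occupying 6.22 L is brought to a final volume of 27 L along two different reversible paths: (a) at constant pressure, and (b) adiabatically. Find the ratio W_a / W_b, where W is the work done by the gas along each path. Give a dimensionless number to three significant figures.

W_a / W_b ≈ 3.01

Path (a) isobaric: W = P₁(V₂ − V₁) → W_a/(P₁V₁) = 3.341.
Path (b) adiabatic: W = P₁V₁(1 − (V₁/V₂)^(γ−1))/(γ−1) → W_b/(P₁V₁) = 1.11.
W_a / W_b = 3.341 / 1.11 = 3.009.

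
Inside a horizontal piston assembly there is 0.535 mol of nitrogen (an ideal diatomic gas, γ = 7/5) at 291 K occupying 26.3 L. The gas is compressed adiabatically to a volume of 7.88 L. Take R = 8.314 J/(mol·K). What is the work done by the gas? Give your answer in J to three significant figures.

Adiabatic: TV^(γ−1) = const with γ = 7/5.
T₂ = T₁ (V₁/V₂)^(γ−1) = 291 × (26.3/7.88)^0.4 = 291 × 1.619 = 471.3 K.
W_by = nCᵥ(T₁ − T₂) = (0.535)(20.79)(291 − 471.3) = -2005 J.

W ≈ -2000 J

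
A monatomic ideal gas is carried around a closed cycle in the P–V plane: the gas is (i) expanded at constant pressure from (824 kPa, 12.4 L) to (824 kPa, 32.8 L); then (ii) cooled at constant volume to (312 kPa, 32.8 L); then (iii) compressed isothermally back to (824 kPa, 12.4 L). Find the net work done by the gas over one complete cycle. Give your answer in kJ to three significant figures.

W_net ≈ 6.86 kJ

Leg (i): W = PΔV = (824)(32.8 − 12.4) = 16810 J.
Leg (ii): W = 0.
Leg (iii): W = PᵢVᵢ ln(V_f/Vᵢ) = (10234) ln(12.4/32.8) = -9955 J.
W_net = 16810 − 9955 = 6855 J.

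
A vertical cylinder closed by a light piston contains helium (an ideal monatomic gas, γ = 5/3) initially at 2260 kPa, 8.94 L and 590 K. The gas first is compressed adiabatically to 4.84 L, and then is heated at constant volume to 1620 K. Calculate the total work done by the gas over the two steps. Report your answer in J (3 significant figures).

Step 1 (adiabatic): W = (P₁V₁ − P₂V₂)/(γ−1) = (20204 − 30416)/0.667 = -15318 J.
Step 2 (isochoric): W = 0 (constant volume).
W_total = -15318 + 0 = -15318 J.

W_total ≈ -15300 J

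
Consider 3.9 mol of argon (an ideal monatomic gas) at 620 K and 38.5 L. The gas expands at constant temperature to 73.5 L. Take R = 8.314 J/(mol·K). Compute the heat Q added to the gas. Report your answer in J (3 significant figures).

Q ≈ 13000 J

Isothermal ⇒ ΔU = 0, so Q = W = nRT ln(V₂/V₁).
Q = (3.9)(8.314)(620) ln(73.5/38.5) = 20103 × 0.6466 = 12999 J.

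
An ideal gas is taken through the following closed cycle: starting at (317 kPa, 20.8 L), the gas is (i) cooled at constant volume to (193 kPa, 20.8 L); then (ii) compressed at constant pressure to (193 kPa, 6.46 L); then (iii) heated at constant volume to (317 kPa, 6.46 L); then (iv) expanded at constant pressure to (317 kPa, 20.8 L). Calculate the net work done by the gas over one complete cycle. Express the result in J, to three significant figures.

W_net ≈ 1780 J

Constant-volume legs do no work.
W(ii) = (193)(6.46 − 20.8) = -2768 J; W(iv) = (317)(20.8 − 6.46) = 4546 J.
W_net = -2768 + 4546 = 1778 J (the clockwise enclosed area).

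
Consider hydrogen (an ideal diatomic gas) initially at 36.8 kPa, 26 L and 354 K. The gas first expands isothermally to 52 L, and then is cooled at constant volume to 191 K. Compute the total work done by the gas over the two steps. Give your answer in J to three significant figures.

W_total ≈ 663 J

Step 1 (isothermal): W = P₁V₁ ln(V₂/V₁) = (956.8) ln(52/26) = 663.2 J.
Step 2 (isochoric): W = 0 (constant volume).
W_total = 663.2 + 0 = 663.2 J.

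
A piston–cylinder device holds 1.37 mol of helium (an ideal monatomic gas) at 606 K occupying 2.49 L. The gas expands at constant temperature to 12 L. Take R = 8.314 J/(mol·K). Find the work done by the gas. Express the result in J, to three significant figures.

W ≈ 10900 J

Isothermal: W = nRT ln(V₂/V₁).
W = (1.37)(8.314)(606) × ln(12/2.49)
  = 6902 × 1.573
W_by_gas = 10855 J.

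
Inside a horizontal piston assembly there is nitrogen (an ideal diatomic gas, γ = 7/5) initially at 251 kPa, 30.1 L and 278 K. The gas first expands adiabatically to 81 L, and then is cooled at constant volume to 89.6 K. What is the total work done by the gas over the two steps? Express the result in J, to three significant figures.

Step 1 (adiabatic): W = (P₁V₁ − P₂V₂)/(γ−1) = (7555 − 5085)/0.4 = 6176 J.
Step 2 (isochoric): W = 0 (constant volume).
W_total = 6176 + 0 = 6176 J.

W_total ≈ 6180 J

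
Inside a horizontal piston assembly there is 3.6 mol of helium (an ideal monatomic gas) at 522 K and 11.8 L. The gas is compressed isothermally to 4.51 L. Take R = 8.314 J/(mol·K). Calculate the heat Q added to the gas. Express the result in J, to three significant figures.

Isothermal ⇒ ΔU = 0, so Q = W = nRT ln(V₂/V₁).
Q = (3.6)(8.314)(522) ln(4.51/11.8) = 15624 × -0.9618 = -15027 J.

Q ≈ -15000 J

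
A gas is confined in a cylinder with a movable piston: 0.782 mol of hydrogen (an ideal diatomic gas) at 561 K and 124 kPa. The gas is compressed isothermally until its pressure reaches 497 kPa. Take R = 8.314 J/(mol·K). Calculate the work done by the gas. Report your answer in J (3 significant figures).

Isothermal process: W = nRT ln(V₂/V₁) = nRT ln(P₁/P₂).
W = (0.782)(8.314)(561) × ln(124/497)
  = 3647 × ln(0.2495) = 3647 × -1.388
W_by_gas = -5064 J.

W ≈ -5060 J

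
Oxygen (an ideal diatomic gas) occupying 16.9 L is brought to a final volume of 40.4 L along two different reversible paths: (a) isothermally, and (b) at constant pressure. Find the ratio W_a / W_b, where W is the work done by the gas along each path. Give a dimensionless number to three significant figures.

W_a / W_b ≈ 0.627

Path (a) isothermal: W = P₁V₁ ln(V₂/V₁) → W_a/(P₁V₁) = 0.8715.
Path (b) isobaric: W = P₁(V₂ − V₁) → W_b/(P₁V₁) = 1.391.
W_a / W_b = 0.8715 / 1.391 = 0.6267.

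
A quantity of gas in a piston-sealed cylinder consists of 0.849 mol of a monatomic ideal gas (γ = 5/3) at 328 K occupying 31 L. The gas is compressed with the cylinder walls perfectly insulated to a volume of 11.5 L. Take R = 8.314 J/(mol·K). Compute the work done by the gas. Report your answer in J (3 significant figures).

Adiabatic: TV^(γ−1) = const with γ = 5/3.
T₂ = T₁ (V₁/V₂)^(γ−1) = 328 × (31/11.5)^0.667 = 328 × 1.937 = 635.3 K.
W_by = nCᵥ(T₁ − T₂) = (0.849)(12.47)(328 − 635.3) = -3254 J.

W ≈ -3250 J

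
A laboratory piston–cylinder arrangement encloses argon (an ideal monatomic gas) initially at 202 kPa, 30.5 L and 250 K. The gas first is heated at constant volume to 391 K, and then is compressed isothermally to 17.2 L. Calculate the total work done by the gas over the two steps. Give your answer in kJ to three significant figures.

W_total ≈ -5.52 kJ

Step 1 (isochoric): W = 0 (constant volume).
After step 1: P = 315.9 kPa (V unchanged).
Step 2 (isothermal): W = P₁V₁ ln(V₂/V₁) = (9636) ln(17.2/30.5) = -5520 J.
W_total = 0 − 5520 = -5520 J.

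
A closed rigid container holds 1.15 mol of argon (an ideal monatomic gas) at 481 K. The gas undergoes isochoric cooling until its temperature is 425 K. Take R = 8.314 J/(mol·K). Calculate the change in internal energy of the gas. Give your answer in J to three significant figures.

Constant volume ⇒ W = 0, so Q = ΔU = nCᵥΔT with Cᵥ = 3R/2 = 12.47 J/(mol·K).
ΔU = (1.15)(12.47)(425 − 481) = -803.1 J.

ΔU ≈ -803 J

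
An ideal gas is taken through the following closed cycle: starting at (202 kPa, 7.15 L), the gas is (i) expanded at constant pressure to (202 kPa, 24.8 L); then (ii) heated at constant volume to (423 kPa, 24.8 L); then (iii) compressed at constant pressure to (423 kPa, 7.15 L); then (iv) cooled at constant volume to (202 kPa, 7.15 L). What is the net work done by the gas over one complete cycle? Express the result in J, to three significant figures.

W_net ≈ -3900 J

Constant-volume legs do no work.
W(i) = (202)(24.8 − 7.15) = 3565 J; W(iii) = (423)(7.15 − 24.8) = -7466 J.
W_net = 3565 − 7466 = -3901 J (the counter-clockwise enclosed area).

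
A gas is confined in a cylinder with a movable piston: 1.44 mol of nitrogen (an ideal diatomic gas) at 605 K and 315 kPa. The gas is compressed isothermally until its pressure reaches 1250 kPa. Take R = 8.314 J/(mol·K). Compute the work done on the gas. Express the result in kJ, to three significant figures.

W ≈ 9.98 kJ

Isothermal process: W = nRT ln(V₂/V₁) = nRT ln(P₁/P₂).
W = (1.44)(8.314)(605) × ln(315/1250)
  = 7243 × ln(0.252) = 7243 × -1.378
W_by_gas = -9983 J; work on gas = −W_by = 9983 J.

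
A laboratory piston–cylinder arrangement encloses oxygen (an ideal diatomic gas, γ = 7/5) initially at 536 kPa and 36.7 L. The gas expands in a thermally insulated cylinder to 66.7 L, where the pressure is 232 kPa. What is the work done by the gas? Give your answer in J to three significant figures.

W ≈ 10500 J

Adiabatic: W = (P₁V₁ − P₂V₂)/(γ − 1) with γ = 7/5.
P₁V₁ = 19671 J, P₂V₂ = 15474 J.
W = (19671 − 15474) / 0.4 = 10492 J.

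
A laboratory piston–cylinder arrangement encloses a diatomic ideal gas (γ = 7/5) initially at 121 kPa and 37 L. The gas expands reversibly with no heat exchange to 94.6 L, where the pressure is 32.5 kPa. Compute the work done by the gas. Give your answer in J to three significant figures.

Adiabatic: W = (P₁V₁ − P₂V₂)/(γ − 1) with γ = 7/5.
P₁V₁ = 4477 J, P₂V₂ = 3074 J.
W = (4477 − 3074) / 0.4 = 3506 J.

W ≈ 3510 J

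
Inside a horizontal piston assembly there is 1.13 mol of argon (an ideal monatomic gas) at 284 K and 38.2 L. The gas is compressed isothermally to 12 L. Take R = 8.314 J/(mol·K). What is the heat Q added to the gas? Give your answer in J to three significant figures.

Isothermal ⇒ ΔU = 0, so Q = W = nRT ln(V₂/V₁).
Q = (1.13)(8.314)(284) ln(12/38.2) = 2668 × -1.158 = -3090 J.

Q ≈ -3090 J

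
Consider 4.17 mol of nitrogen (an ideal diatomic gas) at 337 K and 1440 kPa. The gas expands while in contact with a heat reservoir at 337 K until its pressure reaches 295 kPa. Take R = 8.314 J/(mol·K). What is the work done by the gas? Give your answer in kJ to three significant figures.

W ≈ 18.5 kJ

Isothermal process: W = nRT ln(V₂/V₁) = nRT ln(P₁/P₂).
W = (4.17)(8.314)(337) × ln(1440/295)
  = 11684 × ln(4.881) = 11684 × 1.585
W_by_gas = 18523 J.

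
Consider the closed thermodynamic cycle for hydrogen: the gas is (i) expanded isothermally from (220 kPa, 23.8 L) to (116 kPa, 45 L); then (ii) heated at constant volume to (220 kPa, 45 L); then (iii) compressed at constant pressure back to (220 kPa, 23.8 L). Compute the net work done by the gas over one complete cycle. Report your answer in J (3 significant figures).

Leg (i): W = PᵢVᵢ ln(V_f/Vᵢ) = (5236) ln(45/23.8) = 3335 J.
Leg (ii): W = 0.
Leg (iii): W = PΔV = (220)(23.8 − 45) = -4664 J.
W_net = 3335 − 4664 = -1329 J.

W_net ≈ -1330 J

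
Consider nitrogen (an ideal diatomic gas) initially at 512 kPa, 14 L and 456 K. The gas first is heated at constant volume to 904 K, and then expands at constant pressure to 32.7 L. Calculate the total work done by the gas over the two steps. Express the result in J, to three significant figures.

Step 1 (isochoric): W = 0 (constant volume).
After step 1: P = 1015 kPa (V unchanged).
Step 2 (isobaric): W = PΔV = (1015 kPa)(32.7 − 14 L) = 18981 J.
W_total = 0 + 18981 = 18981 J.

W_total ≈ 19000 J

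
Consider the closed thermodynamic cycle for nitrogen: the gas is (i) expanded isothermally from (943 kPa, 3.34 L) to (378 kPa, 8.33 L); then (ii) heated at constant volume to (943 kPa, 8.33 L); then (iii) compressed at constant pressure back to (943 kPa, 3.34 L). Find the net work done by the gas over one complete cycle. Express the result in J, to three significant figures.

Leg (i): W = PᵢVᵢ ln(V_f/Vᵢ) = (3150) ln(8.33/3.34) = 2878 J.
Leg (ii): W = 0.
Leg (iii): W = PΔV = (943)(3.34 − 8.33) = -4706 J.
W_net = 2878 − 4706 = -1827 J.

W_net ≈ -1830 J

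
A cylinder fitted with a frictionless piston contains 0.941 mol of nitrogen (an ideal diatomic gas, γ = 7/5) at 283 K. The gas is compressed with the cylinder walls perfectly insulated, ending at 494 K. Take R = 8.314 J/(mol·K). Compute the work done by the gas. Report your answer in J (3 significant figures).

Adiabatic ⇒ Q = 0, so W_by = −ΔU = nCᵥ(T₁ − T₂).
Cᵥ = 5R/2 = 20.79 J/(mol·K).
W = (0.941)(20.79)(283 − 494) = -4127 J.

W ≈ -4130 J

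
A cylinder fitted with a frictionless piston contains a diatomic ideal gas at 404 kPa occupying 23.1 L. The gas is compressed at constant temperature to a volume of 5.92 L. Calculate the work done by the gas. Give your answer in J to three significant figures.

Isothermal: W = nRT ln(V₂/V₁) = P₁V₁ ln(V₂/V₁).
P₁V₁ = (404 kPa)(23.1 L) = 9332 J.
W = 9332 × ln(5.92/23.1) = 9332 × -1.361
W_by_gas = -12706 J.

W ≈ -12700 J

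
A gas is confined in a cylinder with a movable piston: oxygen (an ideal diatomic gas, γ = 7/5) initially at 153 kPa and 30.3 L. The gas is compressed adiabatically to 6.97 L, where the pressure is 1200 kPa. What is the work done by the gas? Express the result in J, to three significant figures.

W ≈ -9320 J

Adiabatic: W = (P₁V₁ − P₂V₂)/(γ − 1) with γ = 7/5.
P₁V₁ = 4636 J, P₂V₂ = 8364 J.
W = (4636 − 8364) / 0.4 = -9320 J.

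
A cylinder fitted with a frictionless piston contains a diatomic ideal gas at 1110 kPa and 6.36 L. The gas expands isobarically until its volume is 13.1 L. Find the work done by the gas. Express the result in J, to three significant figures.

Isobaric: W = P ΔV.
W = (1110 kPa)(13.1 − 6.36 L) = (1110)(6.74) = 7481 J.

W ≈ 7480 J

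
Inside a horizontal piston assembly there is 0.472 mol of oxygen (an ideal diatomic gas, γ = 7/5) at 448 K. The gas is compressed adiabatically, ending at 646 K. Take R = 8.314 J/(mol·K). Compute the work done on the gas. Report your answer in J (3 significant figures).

W ≈ 1940 J

Adiabatic ⇒ Q = 0, so W_by = −ΔU = nCᵥ(T₁ − T₂).
Cᵥ = 5R/2 = 20.79 J/(mol·K).
W = (0.472)(20.79)(448 − 646) = -1942 J.
Work on gas = −W_by = 1942 J.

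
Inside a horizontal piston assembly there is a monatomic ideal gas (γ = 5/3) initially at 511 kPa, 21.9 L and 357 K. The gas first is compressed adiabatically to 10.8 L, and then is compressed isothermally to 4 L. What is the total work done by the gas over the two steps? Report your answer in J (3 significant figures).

W_total ≈ -27900 J

Step 1 (adiabatic): W = (P₁V₁ − P₂V₂)/(γ−1) = (11191 − 17929)/0.667 = -10106 J.
After step 1: P = 1660 kPa, V = 10.8 L, T = 571.9 K.
Step 2 (isothermal): W = P₁V₁ ln(V₂/V₁) = (17929) ln(4/10.8) = -17808 J.
W_total = -10106 − 17808 = -27914 J.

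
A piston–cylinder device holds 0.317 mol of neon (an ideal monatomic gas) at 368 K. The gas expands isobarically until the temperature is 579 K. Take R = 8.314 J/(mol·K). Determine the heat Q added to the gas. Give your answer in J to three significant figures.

Q ≈ 1390 J

Isobaric: W = nRΔT = (0.317)(8.314)(211) = 556.1 J.
ΔU = nCᵥΔT with Cᵥ = 3R/2: ΔU = (0.317)(12.47)(211) = 834.1 J.
Q = ΔU + W = 834.1 + 556.1 = 1390 J.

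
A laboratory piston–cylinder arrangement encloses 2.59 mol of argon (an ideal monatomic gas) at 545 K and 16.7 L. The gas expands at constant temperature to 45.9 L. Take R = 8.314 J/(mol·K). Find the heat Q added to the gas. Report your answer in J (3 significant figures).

Q ≈ 11900 J

Isothermal ⇒ ΔU = 0, so Q = W = nRT ln(V₂/V₁).
Q = (2.59)(8.314)(545) ln(45.9/16.7) = 11736 × 1.011 = 11865 J.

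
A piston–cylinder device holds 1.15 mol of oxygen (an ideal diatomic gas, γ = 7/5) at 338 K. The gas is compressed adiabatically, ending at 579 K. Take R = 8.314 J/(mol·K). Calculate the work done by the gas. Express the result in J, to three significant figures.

W ≈ -5760 J

Adiabatic ⇒ Q = 0, so W_by = −ΔU = nCᵥ(T₁ − T₂).
Cᵥ = 5R/2 = 20.79 J/(mol·K).
W = (1.15)(20.79)(338 − 579) = -5761 J.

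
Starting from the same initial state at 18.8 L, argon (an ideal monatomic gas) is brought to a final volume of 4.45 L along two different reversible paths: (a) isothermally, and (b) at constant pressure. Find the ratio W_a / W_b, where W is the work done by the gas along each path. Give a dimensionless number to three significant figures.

W_a / W_b ≈ 1.89

Path (a) isothermal: W = P₁V₁ ln(V₂/V₁) → W_a/(P₁V₁) = -1.441.
Path (b) isobaric: W = P₁(V₂ − V₁) → W_b/(P₁V₁) = -0.7633.
W_a / W_b = -1.441 / -0.7633 = 1.888.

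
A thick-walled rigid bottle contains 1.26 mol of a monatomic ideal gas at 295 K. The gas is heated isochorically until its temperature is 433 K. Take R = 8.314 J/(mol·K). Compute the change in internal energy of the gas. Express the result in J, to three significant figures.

ΔU ≈ 2170 J

Constant volume ⇒ W = 0, so Q = ΔU = nCᵥΔT with Cᵥ = 3R/2 = 12.47 J/(mol·K).
ΔU = (1.26)(12.47)(433 − 295) = 2168 J.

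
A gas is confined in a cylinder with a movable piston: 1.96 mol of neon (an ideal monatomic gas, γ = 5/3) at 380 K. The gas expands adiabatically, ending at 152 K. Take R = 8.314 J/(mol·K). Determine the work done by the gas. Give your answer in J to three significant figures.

Adiabatic ⇒ Q = 0, so W_by = −ΔU = nCᵥ(T₁ − T₂).
Cᵥ = 3R/2 = 12.47 J/(mol·K).
W = (1.96)(12.47)(380 − 152) = 5573 J.

W ≈ 5570 J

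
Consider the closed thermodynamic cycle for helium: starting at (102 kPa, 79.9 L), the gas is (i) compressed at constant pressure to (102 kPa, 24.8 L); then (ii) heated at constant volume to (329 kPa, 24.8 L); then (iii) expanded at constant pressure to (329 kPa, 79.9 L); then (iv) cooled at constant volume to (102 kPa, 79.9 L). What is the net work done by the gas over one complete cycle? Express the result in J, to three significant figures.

W_net ≈ 12500 J

Constant-volume legs do no work.
W(i) = (102)(24.8 − 79.9) = -5620 J; W(iii) = (329)(79.9 − 24.8) = 18128 J.
W_net = -5620 + 18128 = 12508 J (the clockwise enclosed area).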